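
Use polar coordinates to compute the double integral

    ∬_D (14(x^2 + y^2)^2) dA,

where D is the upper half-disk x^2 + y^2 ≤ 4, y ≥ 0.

The region D is 0 ≤ r ≤ 2, 0 ≤ θ ≤ π in polar coordinates, where x = r cos(θ), y = r sin(θ), and dA = r dr dθ.

Under the substitution, the integrand becomes 14r^4, so

    ∬_D (14(x^2 + y^2)^2) dA = ∫_{0}^{π} ∫_{0}^{2} (14r^4) · r dr dθ.

Inner integral (in r): ∫_{0}^{2} (14r^4) · r dr = 448/3.

Outer integral (in θ): ∫_{0}^{π} (448/3) dθ = 448π/3.

Therefore ∬_D (14(x^2 + y^2)^2) dA = 448π/3.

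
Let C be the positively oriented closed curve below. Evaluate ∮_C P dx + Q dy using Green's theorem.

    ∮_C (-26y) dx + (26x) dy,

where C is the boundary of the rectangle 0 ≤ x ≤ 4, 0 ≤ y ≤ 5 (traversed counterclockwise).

Green's theorem converts the closed line integral into a double integral over the enclosed region D:

    ∮_C P dx + Q dy = ∬_D (∂Q/∂x - ∂P/∂y) dA.

Here P = -26y, Q = 26x, so

    ∂Q/∂x = 26,    ∂P/∂y = -26,
    ∂Q/∂x - ∂P/∂y = 52.

D is the region 0 ≤ x ≤ 4, 0 ≤ y ≤ 5. Evaluating the double integral:

    ∬_D (52) dA = ∫_0^{4} ∫_0^{5} (52) dy dx.

Inner (y from 0 to 5): 260.
Outer (x from 0 to 4): 1040.

Therefore ∮_C P dx + Q dy = 1040.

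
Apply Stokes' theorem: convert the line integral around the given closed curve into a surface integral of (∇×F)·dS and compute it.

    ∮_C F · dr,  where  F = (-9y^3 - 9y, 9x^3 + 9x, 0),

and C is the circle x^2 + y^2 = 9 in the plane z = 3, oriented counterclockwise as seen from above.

Let S be the flat disk x^2 + y^2 ≤ 9 in the plane z = 3, with upward unit normal n̂ = ẑ. By Stokes' theorem,

    ∮_C F · dr = ∬_S (∇ × F) · n̂ dS = ∬_D (curl F)_z dA,

where D is the disk x^2 + y^2 ≤ 9.

Compute the curl of F = (-9y^3 - 9y, 9x^3 + 9x, 0):
    (∇ × F)_x = ∂F_z/∂y - ∂F_y/∂z = 0,
    (∇ × F)_y = ∂F_x/∂z - ∂F_z/∂x = 0,
    (∇ × F)_z = ∂F_y/∂x - ∂F_x/∂y = 27x^2 + 27y^2 + 18.

On z = 3, (curl F)_z = 27x^2 + 27y^2 + 18.

Convert to polar (x = r cos θ, y = r sin θ, dA = r dr dθ); the integrand becomes 27r^2 + 18, so

    ∬_D (curl F)_z dA = ∫_0^{2π} ∫_0^{3} (27r^2 + 18) · r dr dθ.

Inner (r from 0 to 3): 2511/4.
Outer (θ from 0 to 2π): 2511π/2.

Therefore ∮_C F · dr = 2511π/2.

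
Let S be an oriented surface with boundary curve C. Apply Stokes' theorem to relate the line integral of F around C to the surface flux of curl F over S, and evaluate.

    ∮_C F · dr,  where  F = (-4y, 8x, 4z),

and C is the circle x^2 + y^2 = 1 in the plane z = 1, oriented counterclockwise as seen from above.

Let S be the flat disk x^2 + y^2 ≤ 1 in the plane z = 1, with upward unit normal n̂ = ẑ. By Stokes' theorem,

    ∮_C F · dr = ∬_S (∇ × F) · n̂ dS = ∬_D (curl F)_z dA,

where D is the disk x^2 + y^2 ≤ 1.

Compute the curl of F = (-4y, 8x, 4z):
    (∇ × F)_x = ∂F_z/∂y - ∂F_y/∂z = 0,
    (∇ × F)_y = ∂F_x/∂z - ∂F_z/∂x = 0,
    (∇ × F)_z = ∂F_y/∂x - ∂F_x/∂y = 12.

On z = 1, (curl F)_z = 12.

Convert to polar (x = r cos θ, y = r sin θ, dA = r dr dθ); the integrand becomes 12, so

    ∬_D (curl F)_z dA = ∫_0^{2π} ∫_0^{1} (12) · r dr dθ.

Inner (r from 0 to 1): 6.
Outer (θ from 0 to 2π): 12π.

Therefore ∮_C F · dr = 12π.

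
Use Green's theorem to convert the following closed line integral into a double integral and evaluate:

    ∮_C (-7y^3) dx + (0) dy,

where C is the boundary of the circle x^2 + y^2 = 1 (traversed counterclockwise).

Green's theorem converts the closed line integral into a double integral over the enclosed region D:

    ∮_C P dx + Q dy = ∬_D (∂Q/∂x - ∂P/∂y) dA.

Here P = -7y^3, Q = 0, so

    ∂Q/∂x = 0,    ∂P/∂y = -21y^2,
    ∂Q/∂x - ∂P/∂y = 21y^2.

D is the region x^2 + y^2 ≤ 1. Evaluating the double integral:

In polar coordinates (x = r cos θ, y = r sin θ, dA = r dr dθ) the integrand becomes 21r^2sin(θ)^2, so

    ∬_D (21y^2) dA = ∫_0^{2π} ∫_0^{1} (21r^2sin(θ)^2) · r dr dθ.

Inner (r from 0 to 1): 21sin(θ)^2/4.
Outer (θ from 0 to 2π): 21π/4.

Therefore ∮_C P dx + Q dy = 21π/4.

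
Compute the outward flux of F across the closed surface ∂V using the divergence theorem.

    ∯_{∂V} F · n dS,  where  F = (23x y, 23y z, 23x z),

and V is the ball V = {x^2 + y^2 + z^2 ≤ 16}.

By the divergence theorem,

    ∯_{∂V} F · n dS = ∭_V (∇ · F) dV.

Compute the divergence:
    ∇ · F = ∂F_x/∂x + ∂F_y/∂y + ∂F_z/∂z = 23y + 23z + 23x = 23x + 23y + 23z.

In spherical coordinates, x = ρ sin(φ) cos(θ), y = ρ sin(φ) sin(θ), z = ρ cos(φ), dV = ρ^2 sin(φ) dρ dφ dθ, with 0 ≤ ρ ≤ 4, 0 ≤ φ ≤ π, 0 ≤ θ ≤ 2π.

The integrand, after substitution and multiplying by the volume element, becomes (23ρ (sqrt(2)sin(φ)sin(θ + π/4) + cos(φ))) · ρ^2 sin(φ), so

    ∭_V (∇·F) dV = ∫_0^{2π} ∫_0^{π} ∫_0^{4} (23ρ (sqrt(2)sin(φ)sin(θ + π/4) + cos(φ))) · ρ^2 sin(φ) dρ dφ dθ.

Inner (ρ from 0 to 4): 1472(sqrt(2)sin(φ)sin(θ + π/4) + cos(φ))sin(φ).
Middle (φ from 0 to π): 736sqrt(2)π sin(θ + π/4).
Outer (θ from 0 to 2π): 0.

Therefore ∯_{∂V} F · n dS = 0.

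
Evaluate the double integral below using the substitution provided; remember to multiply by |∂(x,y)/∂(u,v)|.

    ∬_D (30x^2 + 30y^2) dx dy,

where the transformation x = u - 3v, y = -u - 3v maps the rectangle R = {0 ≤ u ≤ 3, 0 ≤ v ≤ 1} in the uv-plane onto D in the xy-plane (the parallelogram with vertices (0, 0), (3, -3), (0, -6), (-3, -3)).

Compute the Jacobian determinant of (x, y) with respect to (u, v):

    ∂(x,y)/∂(u,v) = | 1  -3 | = (1)(-3) - (-3)(-1) = -6.
                   | -1  -3 |

Its absolute value is |J| = 6 (the area scaling factor).

Substituting x = u - 3v, y = -u - 3v into the integrand,

    30x^2 + 30y^2 → 60u^2 + 540v^2,

so the integral becomes

    ∬_R (60u^2 + 540v^2) · |J| du dv = ∫_0^3 ∫_0^1 (360u^2 + 3240v^2) dv du.

Inner (v): 360u^2 + 1080.
Outer (u): 6480.

Therefore ∬_D (30x^2 + 30y^2) dx dy = 6480.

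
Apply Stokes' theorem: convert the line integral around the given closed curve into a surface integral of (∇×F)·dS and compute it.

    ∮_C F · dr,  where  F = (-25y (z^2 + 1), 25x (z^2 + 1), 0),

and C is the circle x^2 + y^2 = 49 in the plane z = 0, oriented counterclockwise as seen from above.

Let S be the flat disk x^2 + y^2 ≤ 49 in the plane z = 0, with upward unit normal n̂ = ẑ. By Stokes' theorem,

    ∮_C F · dr = ∬_S (∇ × F) · n̂ dS = ∬_D (curl F)_z dA,

where D is the disk x^2 + y^2 ≤ 49.

Compute the curl of F = (-25y (z^2 + 1), 25x (z^2 + 1), 0):
    (∇ × F)_x = ∂F_z/∂y - ∂F_y/∂z = -50x z,
    (∇ × F)_y = ∂F_x/∂z - ∂F_z/∂x = -50y z,
    (∇ × F)_z = ∂F_y/∂x - ∂F_x/∂y = 50z^2 + 50.

On z = 0, (curl F)_z = 50.

Convert to polar (x = r cos θ, y = r sin θ, dA = r dr dθ); the integrand becomes 50, so

    ∬_D (curl F)_z dA = ∫_0^{2π} ∫_0^{7} (50) · r dr dθ.

Inner (r from 0 to 7): 1225.
Outer (θ from 0 to 2π): 2450π.

Therefore ∮_C F · dr = 2450π.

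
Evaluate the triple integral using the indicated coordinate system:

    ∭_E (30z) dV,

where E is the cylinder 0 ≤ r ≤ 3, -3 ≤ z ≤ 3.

In cylindrical coordinates, x = r cos(θ), y = r sin(θ), z = z, and dV = r dr dθ dz.

The integrand becomes 30z, so

    ∭_E (30z) dV = ∫_{0}^{2π} ∫_{0}^{3} ∫_{-3}^{3} (30z) · r dz dr dθ.

Inner (z): 0.
Middle (r from 0 to 3): 0.
Outer (θ): 0.

Therefore the triple integral equals 0.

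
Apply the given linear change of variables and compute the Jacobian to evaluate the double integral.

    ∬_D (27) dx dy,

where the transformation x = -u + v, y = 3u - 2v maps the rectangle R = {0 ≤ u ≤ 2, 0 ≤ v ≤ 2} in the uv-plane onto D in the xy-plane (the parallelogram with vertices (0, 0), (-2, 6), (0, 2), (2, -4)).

Compute the Jacobian determinant of (x, y) with respect to (u, v):

    ∂(x,y)/∂(u,v) = | -1  1 | = (-1)(-2) - (1)(3) = -1.
                   | 3  -2 |

Its absolute value is |J| = 1 (the area scaling factor).

Substituting x = -u + v, y = 3u - 2v into the integrand,

    27 → 27,

so the integral becomes

    ∬_R (27) · |J| du dv = ∫_0^2 ∫_0^2 (27) dv du.

Inner (v): 54.
Outer (u): 108.

Therefore ∬_D (27) dx dy = 108.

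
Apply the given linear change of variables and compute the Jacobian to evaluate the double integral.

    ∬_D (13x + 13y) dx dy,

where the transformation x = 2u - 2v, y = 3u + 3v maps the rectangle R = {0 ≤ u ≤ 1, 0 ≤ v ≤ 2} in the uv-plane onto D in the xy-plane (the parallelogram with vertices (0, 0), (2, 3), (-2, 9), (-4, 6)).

Compute the Jacobian determinant of (x, y) with respect to (u, v):

    ∂(x,y)/∂(u,v) = | 2  -2 | = (2)(3) - (-2)(3) = 12.
                   | 3  3 |

Its absolute value is |J| = 12 (the area scaling factor).

Substituting x = 2u - 2v, y = 3u + 3v into the integrand,

    13x + 13y → 65u + 13v,

so the integral becomes

    ∬_R (65u + 13v) · |J| du dv = ∫_0^1 ∫_0^2 (780u + 156v) dv du.

Inner (v): 1560u + 312.
Outer (u): 1092.

Therefore ∬_D (13x + 13y) dx dy = 1092.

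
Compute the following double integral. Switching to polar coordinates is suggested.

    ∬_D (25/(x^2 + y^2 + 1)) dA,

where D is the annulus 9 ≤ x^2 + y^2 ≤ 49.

The region D is 3 ≤ r ≤ 7, 0 ≤ θ ≤ 2π in polar coordinates, where x = r cos(θ), y = r sin(θ), and dA = r dr dθ.

Under the substitution, the integrand becomes 25/(r^2 + 1), so

    ∬_D (25/(x^2 + y^2 + 1)) dA = ∫_{0}^{2π} ∫_{3}^{7} (25/(r^2 + 1)) · r dr dθ.

Inner integral (in r): ∫_{3}^{7} (25/(r^2 + 1)) · r dr = 25log(5)/2.

Outer integral (in θ): ∫_{0}^{2π} (25log(5)/2) dθ = 25π log(5).

Therefore ∬_D (25/(x^2 + y^2 + 1)) dA = 25π log(5).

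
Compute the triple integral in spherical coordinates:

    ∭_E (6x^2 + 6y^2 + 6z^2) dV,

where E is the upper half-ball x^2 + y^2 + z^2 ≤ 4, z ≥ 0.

In spherical coordinates, x = ρ sin(φ) cos(θ), y = ρ sin(φ) sin(θ), z = ρ cos(φ), and dV = ρ^2 sin(φ) dρ dφ dθ.

The integrand becomes 6ρ^2, so

    ∭_E (6x^2 + 6y^2 + 6z^2) dV = ∫_{0}^{2π} ∫_{0}^{π/2} ∫_{0}^{2} (6ρ^2) · ρ^2 sin(φ) dρ dφ dθ.

Inner (ρ): 192sin(φ)/5.
Middle (φ): 192/5.
Outer (θ): 384π/5.

Therefore the triple integral equals 384π/5.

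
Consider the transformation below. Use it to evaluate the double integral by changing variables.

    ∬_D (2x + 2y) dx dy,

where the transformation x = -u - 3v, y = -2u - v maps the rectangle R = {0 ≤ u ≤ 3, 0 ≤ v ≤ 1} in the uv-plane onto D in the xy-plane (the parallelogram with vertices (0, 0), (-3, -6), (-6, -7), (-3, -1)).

Compute the Jacobian determinant of (x, y) with respect to (u, v):

    ∂(x,y)/∂(u,v) = | -1  -3 | = (-1)(-1) - (-3)(-2) = -5.
                   | -2  -1 |

Its absolute value is |J| = 5 (the area scaling factor).

Substituting x = -u - 3v, y = -2u - v into the integrand,

    2x + 2y → -6u - 8v,

so the integral becomes

    ∬_R (-6u - 8v) · |J| du dv = ∫_0^3 ∫_0^1 (-30u - 40v) dv du.

Inner (v): -30u - 20.
Outer (u): -195.

Therefore ∬_D (2x + 2y) dx dy = -195.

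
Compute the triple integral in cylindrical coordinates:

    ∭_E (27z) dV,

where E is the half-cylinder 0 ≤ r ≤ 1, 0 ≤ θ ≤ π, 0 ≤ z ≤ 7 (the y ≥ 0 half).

In cylindrical coordinates, x = r cos(θ), y = r sin(θ), z = z, and dV = r dr dθ dz.

The integrand becomes 27z, so

    ∭_E (27z) dV = ∫_{0}^{π} ∫_{0}^{1} ∫_{0}^{7} (27z) · r dz dr dθ.

Inner (z): 1323r/2.
Middle (r from 0 to 1): 1323/4.
Outer (θ): 1323π/4.

Therefore the triple integral equals 1323π/4.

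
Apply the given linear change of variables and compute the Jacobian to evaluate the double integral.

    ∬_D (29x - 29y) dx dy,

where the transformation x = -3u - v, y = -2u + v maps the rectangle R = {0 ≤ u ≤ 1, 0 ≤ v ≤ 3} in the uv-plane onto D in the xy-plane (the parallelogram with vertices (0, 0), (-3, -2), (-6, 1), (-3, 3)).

Compute the Jacobian determinant of (x, y) with respect to (u, v):

    ∂(x,y)/∂(u,v) = | -3  -1 | = (-3)(1) - (-1)(-2) = -5.
                   | -2  1 |

Its absolute value is |J| = 5 (the area scaling factor).

Substituting x = -3u - v, y = -2u + v into the integrand,

    29x - 29y → -29u - 58v,

so the integral becomes

    ∬_R (-29u - 58v) · |J| du dv = ∫_0^1 ∫_0^3 (-145u - 290v) dv du.

Inner (v): -435u - 1305.
Outer (u): -3045/2.

Therefore ∬_D (29x - 29y) dx dy = -3045/2.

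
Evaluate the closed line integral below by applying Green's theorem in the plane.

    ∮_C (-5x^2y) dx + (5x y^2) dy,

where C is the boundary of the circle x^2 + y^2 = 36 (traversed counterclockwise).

Green's theorem converts the closed line integral into a double integral over the enclosed region D:

    ∮_C P dx + Q dy = ∬_D (∂Q/∂x - ∂P/∂y) dA.

Here P = -5x^2y, Q = 5x y^2, so

    ∂Q/∂x = 5y^2,    ∂P/∂y = -5x^2,
    ∂Q/∂x - ∂P/∂y = 5x^2 + 5y^2.

D is the region x^2 + y^2 ≤ 36. Evaluating the double integral:

In polar coordinates (x = r cos θ, y = r sin θ, dA = r dr dθ) the integrand becomes 5r^2, so

    ∬_D (5x^2 + 5y^2) dA = ∫_0^{2π} ∫_0^{6} (5r^2) · r dr dθ.

Inner (r from 0 to 6): 1620.
Outer (θ from 0 to 2π): 3240π.

Therefore ∮_C P dx + Q dy = 3240π.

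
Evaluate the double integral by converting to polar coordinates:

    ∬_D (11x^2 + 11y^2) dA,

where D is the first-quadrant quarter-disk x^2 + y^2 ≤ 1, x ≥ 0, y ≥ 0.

The region D is 0 ≤ r ≤ 1, 0 ≤ θ ≤ π/2 in polar coordinates, where x = r cos(θ), y = r sin(θ), and dA = r dr dθ.

Under the substitution, the integrand becomes 11r^2, so

    ∬_D (11x^2 + 11y^2) dA = ∫_{0}^{π/2} ∫_{0}^{1} (11r^2) · r dr dθ.

Inner integral (in r): ∫_{0}^{1} (11r^2) · r dr = 11/4.

Outer integral (in θ): ∫_{0}^{π/2} (11/4) dθ = 11π/8.

Therefore ∬_D (11x^2 + 11y^2) dA = 11π/8.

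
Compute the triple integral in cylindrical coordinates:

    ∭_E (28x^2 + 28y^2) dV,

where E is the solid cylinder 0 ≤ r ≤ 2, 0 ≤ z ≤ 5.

In cylindrical coordinates, x = r cos(θ), y = r sin(θ), z = z, and dV = r dr dθ dz.

The integrand becomes 28r^2, so

    ∭_E (28x^2 + 28y^2) dV = ∫_{0}^{2π} ∫_{0}^{2} ∫_{0}^{5} (28r^2) · r dz dr dθ.

Inner (z): 140r^3.
Middle (r from 0 to 2): 560.
Outer (θ): 1120π.

Therefore the triple integral equals 1120π.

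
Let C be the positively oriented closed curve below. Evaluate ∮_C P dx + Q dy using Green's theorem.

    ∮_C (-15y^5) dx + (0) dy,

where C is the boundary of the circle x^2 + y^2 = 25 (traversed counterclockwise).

Green's theorem converts the closed line integral into a double integral over the enclosed region D:

    ∮_C P dx + Q dy = ∬_D (∂Q/∂x - ∂P/∂y) dA.

Here P = -15y^5, Q = 0, so

    ∂Q/∂x = 0,    ∂P/∂y = -75y^4,
    ∂Q/∂x - ∂P/∂y = 75y^4.

D is the region x^2 + y^2 ≤ 25. Evaluating the double integral:

In polar coordinates (x = r cos θ, y = r sin θ, dA = r dr dθ) the integrand becomes 75r^4sin(θ)^4, so

    ∬_D (75y^4) dA = ∫_0^{2π} ∫_0^{5} (75r^4sin(θ)^4) · r dr dθ.

Inner (r from 0 to 5): 390625sin(θ)^4/2.
Outer (θ from 0 to 2π): 1171875π/8.

Therefore ∮_C P dx + Q dy = 1171875π/8.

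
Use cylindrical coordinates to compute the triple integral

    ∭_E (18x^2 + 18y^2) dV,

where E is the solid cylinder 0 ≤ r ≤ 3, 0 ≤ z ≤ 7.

In cylindrical coordinates, x = r cos(θ), y = r sin(θ), z = z, and dV = r dr dθ dz.

The integrand becomes 18r^2, so

    ∭_E (18x^2 + 18y^2) dV = ∫_{0}^{2π} ∫_{0}^{3} ∫_{0}^{7} (18r^2) · r dz dr dθ.

Inner (z): 126r^3.
Middle (r from 0 to 3): 5103/2.
Outer (θ): 5103π.

Therefore the triple integral equals 5103π.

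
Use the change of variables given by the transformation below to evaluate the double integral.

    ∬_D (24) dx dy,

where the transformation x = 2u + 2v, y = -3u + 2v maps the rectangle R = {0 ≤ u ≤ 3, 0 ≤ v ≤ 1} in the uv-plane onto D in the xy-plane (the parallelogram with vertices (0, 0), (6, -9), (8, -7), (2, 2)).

Compute the Jacobian determinant of (x, y) with respect to (u, v):

    ∂(x,y)/∂(u,v) = | 2  2 | = (2)(2) - (2)(-3) = 10.
                   | -3  2 |

Its absolute value is |J| = 10 (the area scaling factor).

Substituting x = 2u + 2v, y = -3u + 2v into the integrand,

    24 → 24,

so the integral becomes

    ∬_R (24) · |J| du dv = ∫_0^3 ∫_0^1 (240) dv du.

Inner (v): 240.
Outer (u): 720.

Therefore ∬_D (24) dx dy = 720.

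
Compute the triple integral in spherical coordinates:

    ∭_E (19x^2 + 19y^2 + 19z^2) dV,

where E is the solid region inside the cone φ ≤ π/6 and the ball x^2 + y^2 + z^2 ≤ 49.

In spherical coordinates, x = ρ sin(φ) cos(θ), y = ρ sin(φ) sin(θ), z = ρ cos(φ), and dV = ρ^2 sin(φ) dρ dφ dθ.

The integrand becomes 19ρ^2, so

    ∭_E (19x^2 + 19y^2 + 19z^2) dV = ∫_{0}^{2π} ∫_{0}^{π/6} ∫_{0}^{7} (19ρ^2) · ρ^2 sin(φ) dρ dφ dθ.

Inner (ρ): 319333sin(φ)/5.
Middle (φ): 319333/5 - 319333sqrt(3)/10.
Outer (θ): 319333π (2 - sqrt(3))/5.

Therefore the triple integral equals 319333π (2 - sqrt(3))/5.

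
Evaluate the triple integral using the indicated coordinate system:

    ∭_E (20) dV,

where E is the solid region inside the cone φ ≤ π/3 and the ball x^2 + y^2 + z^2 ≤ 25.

In spherical coordinates, x = ρ sin(φ) cos(θ), y = ρ sin(φ) sin(θ), z = ρ cos(φ), and dV = ρ^2 sin(φ) dρ dφ dθ.

The integrand becomes 20, so

    ∭_E (20) dV = ∫_{0}^{2π} ∫_{0}^{π/3} ∫_{0}^{5} (20) · ρ^2 sin(φ) dρ dφ dθ.

Inner (ρ): 2500sin(φ)/3.
Middle (φ): 1250/3.
Outer (θ): 2500π/3.

Therefore the triple integral equals 2500π/3.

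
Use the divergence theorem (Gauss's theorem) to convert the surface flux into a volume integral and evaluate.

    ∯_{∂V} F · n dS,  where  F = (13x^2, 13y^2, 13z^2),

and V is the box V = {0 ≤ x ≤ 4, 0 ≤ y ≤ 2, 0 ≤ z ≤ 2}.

By the divergence theorem,

    ∯_{∂V} F · n dS = ∭_V (∇ · F) dV.

Compute the divergence:
    ∇ · F = ∂F_x/∂x + ∂F_y/∂y + ∂F_z/∂z = 26x + 26y + 26z.

V is a rectangular box, so dV = dx dy dz with 0 ≤ x ≤ 4, 0 ≤ y ≤ 2, 0 ≤ z ≤ 2.

Integrate (26x + 26y + 26z) over V as an iterated integral:

    ∭_V (∇·F) dV = ∫_0^{4} ∫_0^{2} ∫_0^{2} (26x + 26y + 26z) dz dy dx.

Inner (z from 0 to 2): 52x + 52y + 52.
Middle (y from 0 to 2): 104x + 208.
Outer (x from 0 to 4): 1664.

Therefore ∯_{∂V} F · n dS = 1664.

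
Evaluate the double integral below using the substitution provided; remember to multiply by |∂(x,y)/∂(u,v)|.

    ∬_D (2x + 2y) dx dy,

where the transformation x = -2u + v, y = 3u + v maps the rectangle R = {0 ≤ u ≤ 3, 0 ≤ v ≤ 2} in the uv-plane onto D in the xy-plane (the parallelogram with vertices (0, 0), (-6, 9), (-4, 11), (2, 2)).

Compute the Jacobian determinant of (x, y) with respect to (u, v):

    ∂(x,y)/∂(u,v) = | -2  1 | = (-2)(1) - (1)(3) = -5.
                   | 3  1 |

Its absolute value is |J| = 5 (the area scaling factor).

Substituting x = -2u + v, y = 3u + v into the integrand,

    2x + 2y → 2u + 4v,

so the integral becomes

    ∬_R (2u + 4v) · |J| du dv = ∫_0^3 ∫_0^2 (10u + 20v) dv du.

Inner (v): 20u + 40.
Outer (u): 210.

Therefore ∬_D (2x + 2y) dx dy = 210.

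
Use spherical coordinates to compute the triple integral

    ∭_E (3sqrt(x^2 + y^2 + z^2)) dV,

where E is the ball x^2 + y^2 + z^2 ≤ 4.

In spherical coordinates, x = ρ sin(φ) cos(θ), y = ρ sin(φ) sin(θ), z = ρ cos(φ), and dV = ρ^2 sin(φ) dρ dφ dθ.

The integrand becomes 3ρ, so

    ∭_E (3sqrt(x^2 + y^2 + z^2)) dV = ∫_{0}^{2π} ∫_{0}^{π} ∫_{0}^{2} (3ρ) · ρ^2 sin(φ) dρ dφ dθ.

Inner (ρ): 12sin(φ).
Middle (φ): 24.
Outer (θ): 48π.

Therefore the triple integral equals 48π.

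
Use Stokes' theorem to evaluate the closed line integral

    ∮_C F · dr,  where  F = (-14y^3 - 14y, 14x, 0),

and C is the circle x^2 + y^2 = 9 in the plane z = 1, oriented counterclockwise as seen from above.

Let S be the flat disk x^2 + y^2 ≤ 9 in the plane z = 1, with upward unit normal n̂ = ẑ. By Stokes' theorem,

    ∮_C F · dr = ∬_S (∇ × F) · n̂ dS = ∬_D (curl F)_z dA,

where D is the disk x^2 + y^2 ≤ 9.

Compute the curl of F = (-14y^3 - 14y, 14x, 0):
    (∇ × F)_x = ∂F_z/∂y - ∂F_y/∂z = 0,
    (∇ × F)_y = ∂F_x/∂z - ∂F_z/∂x = 0,
    (∇ × F)_z = ∂F_y/∂x - ∂F_x/∂y = 42y^2 + 28.

On z = 1, (curl F)_z = 42y^2 + 28.

Convert to polar (x = r cos θ, y = r sin θ, dA = r dr dθ); the integrand becomes 42r^2sin(θ)^2 + 28, so

    ∬_D (curl F)_z dA = ∫_0^{2π} ∫_0^{3} (42r^2sin(θ)^2 + 28) · r dr dθ.

Inner (r from 0 to 3): 1701sin(θ)^2/2 + 126.
Outer (θ from 0 to 2π): 2205π/2.

Therefore ∮_C F · dr = 2205π/2.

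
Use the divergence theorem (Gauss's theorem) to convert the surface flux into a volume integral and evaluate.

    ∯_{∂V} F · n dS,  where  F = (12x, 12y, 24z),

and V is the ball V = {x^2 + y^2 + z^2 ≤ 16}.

By the divergence theorem,

    ∯_{∂V} F · n dS = ∭_V (∇ · F) dV.

Compute the divergence:
    ∇ · F = ∂F_x/∂x + ∂F_y/∂y + ∂F_z/∂z = 12 + 12 + 24 = 48.

In spherical coordinates, x = ρ sin(φ) cos(θ), y = ρ sin(φ) sin(θ), z = ρ cos(φ), dV = ρ^2 sin(φ) dρ dφ dθ, with 0 ≤ ρ ≤ 4, 0 ≤ φ ≤ π, 0 ≤ θ ≤ 2π.

The integrand, after substitution and multiplying by the volume element, becomes (48) · ρ^2 sin(φ), so

    ∭_V (∇·F) dV = ∫_0^{2π} ∫_0^{π} ∫_0^{4} (48) · ρ^2 sin(φ) dρ dφ dθ.

Inner (ρ from 0 to 4): 1024sin(φ).
Middle (φ from 0 to π): 2048.
Outer (θ from 0 to 2π): 4096π.

Therefore ∯_{∂V} F · n dS = 4096π.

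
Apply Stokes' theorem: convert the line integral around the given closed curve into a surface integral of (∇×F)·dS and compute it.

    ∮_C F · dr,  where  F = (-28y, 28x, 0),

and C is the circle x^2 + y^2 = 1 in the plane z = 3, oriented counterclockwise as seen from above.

Let S be the flat disk x^2 + y^2 ≤ 1 in the plane z = 3, with upward unit normal n̂ = ẑ. By Stokes' theorem,

    ∮_C F · dr = ∬_S (∇ × F) · n̂ dS = ∬_D (curl F)_z dA,

where D is the disk x^2 + y^2 ≤ 1.

Compute the curl of F = (-28y, 28x, 0):
    (∇ × F)_x = ∂F_z/∂y - ∂F_y/∂z = 0,
    (∇ × F)_y = ∂F_x/∂z - ∂F_z/∂x = 0,
    (∇ × F)_z = ∂F_y/∂x - ∂F_x/∂y = 56.

On z = 3, (curl F)_z = 56.

Convert to polar (x = r cos θ, y = r sin θ, dA = r dr dθ); the integrand becomes 56, so

    ∬_D (curl F)_z dA = ∫_0^{2π} ∫_0^{1} (56) · r dr dθ.

Inner (r from 0 to 1): 28.
Outer (θ from 0 to 2π): 56π.

Therefore ∮_C F · dr = 56π.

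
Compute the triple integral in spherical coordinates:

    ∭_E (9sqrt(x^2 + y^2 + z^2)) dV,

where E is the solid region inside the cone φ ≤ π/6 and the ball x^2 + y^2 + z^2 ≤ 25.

In spherical coordinates, x = ρ sin(φ) cos(θ), y = ρ sin(φ) sin(θ), z = ρ cos(φ), and dV = ρ^2 sin(φ) dρ dφ dθ.

The integrand becomes 9ρ, so

    ∭_E (9sqrt(x^2 + y^2 + z^2)) dV = ∫_{0}^{2π} ∫_{0}^{π/6} ∫_{0}^{5} (9ρ) · ρ^2 sin(φ) dρ dφ dθ.

Inner (ρ): 5625sin(φ)/4.
Middle (φ): 5625/4 - 5625sqrt(3)/8.
Outer (θ): 5625π (2 - sqrt(3))/4.

Therefore the triple integral equals 5625π (2 - sqrt(3))/4.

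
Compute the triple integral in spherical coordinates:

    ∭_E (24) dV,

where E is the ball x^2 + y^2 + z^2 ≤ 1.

In spherical coordinates, x = ρ sin(φ) cos(θ), y = ρ sin(φ) sin(θ), z = ρ cos(φ), and dV = ρ^2 sin(φ) dρ dφ dθ.

The integrand becomes 24, so

    ∭_E (24) dV = ∫_{0}^{2π} ∫_{0}^{π} ∫_{0}^{1} (24) · ρ^2 sin(φ) dρ dφ dθ.

Inner (ρ): 8sin(φ).
Middle (φ): 16.
Outer (θ): 32π.

Therefore the triple integral equals 32π.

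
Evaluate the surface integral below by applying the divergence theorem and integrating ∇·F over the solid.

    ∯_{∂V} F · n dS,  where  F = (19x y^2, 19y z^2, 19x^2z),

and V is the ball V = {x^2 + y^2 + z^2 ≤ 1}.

By the divergence theorem,

    ∯_{∂V} F · n dS = ∭_V (∇ · F) dV.

Compute the divergence:
    ∇ · F = ∂F_x/∂x + ∂F_y/∂y + ∂F_z/∂z = 19y^2 + 19z^2 + 19x^2 = 19x^2 + 19y^2 + 19z^2.

In spherical coordinates, x = ρ sin(φ) cos(θ), y = ρ sin(φ) sin(θ), z = ρ cos(φ), dV = ρ^2 sin(φ) dρ dφ dθ, with 0 ≤ ρ ≤ 1, 0 ≤ φ ≤ π, 0 ≤ θ ≤ 2π.

The integrand, after substitution and multiplying by the volume element, becomes (19ρ^2) · ρ^2 sin(φ), so

    ∭_V (∇·F) dV = ∫_0^{2π} ∫_0^{π} ∫_0^{1} (19ρ^2) · ρ^2 sin(φ) dρ dφ dθ.

Inner (ρ from 0 to 1): 19sin(φ)/5.
Middle (φ from 0 to π): 38/5.
Outer (θ from 0 to 2π): 76π/5.

Therefore ∯_{∂V} F · n dS = 76π/5.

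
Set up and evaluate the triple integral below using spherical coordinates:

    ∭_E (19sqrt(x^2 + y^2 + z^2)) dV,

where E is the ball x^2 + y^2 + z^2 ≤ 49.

In spherical coordinates, x = ρ sin(φ) cos(θ), y = ρ sin(φ) sin(θ), z = ρ cos(φ), and dV = ρ^2 sin(φ) dρ dφ dθ.

The integrand becomes 19ρ, so

    ∭_E (19sqrt(x^2 + y^2 + z^2)) dV = ∫_{0}^{2π} ∫_{0}^{π} ∫_{0}^{7} (19ρ) · ρ^2 sin(φ) dρ dφ dθ.

Inner (ρ): 45619sin(φ)/4.
Middle (φ): 45619/2.
Outer (θ): 45619π.

Therefore the triple integral equals 45619π.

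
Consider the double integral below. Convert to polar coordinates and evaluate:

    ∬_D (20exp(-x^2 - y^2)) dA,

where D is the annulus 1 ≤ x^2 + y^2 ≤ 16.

The region D is 1 ≤ r ≤ 4, 0 ≤ θ ≤ 2π in polar coordinates, where x = r cos(θ), y = r sin(θ), and dA = r dr dθ.

Under the substitution, the integrand becomes 20exp(-r^2), so

    ∬_D (20exp(-x^2 - y^2)) dA = ∫_{0}^{2π} ∫_{1}^{4} (20exp(-r^2)) · r dr dθ.

Inner integral (in r): ∫_{1}^{4} (20exp(-r^2)) · r dr = -(10 - 10exp(15))exp(-16).

Outer integral (in θ): ∫_{0}^{2π} (-(10 - 10exp(15))exp(-16)) dθ = -20π (1 - exp(15))exp(-16).

Therefore ∬_D (20exp(-x^2 - y^2)) dA = -20π (1 - exp(15))exp(-16).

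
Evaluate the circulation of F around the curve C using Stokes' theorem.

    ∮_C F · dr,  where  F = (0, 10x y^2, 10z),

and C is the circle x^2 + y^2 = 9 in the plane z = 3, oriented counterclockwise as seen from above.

Let S be the flat disk x^2 + y^2 ≤ 9 in the plane z = 3, with upward unit normal n̂ = ẑ. By Stokes' theorem,

    ∮_C F · dr = ∬_S (∇ × F) · n̂ dS = ∬_D (curl F)_z dA,

where D is the disk x^2 + y^2 ≤ 9.

Compute the curl of F = (0, 10x y^2, 10z):
    (∇ × F)_x = ∂F_z/∂y - ∂F_y/∂z = 0,
    (∇ × F)_y = ∂F_x/∂z - ∂F_z/∂x = 0,
    (∇ × F)_z = ∂F_y/∂x - ∂F_x/∂y = 10y^2.

On z = 3, (curl F)_z = 10y^2.

Convert to polar (x = r cos θ, y = r sin θ, dA = r dr dθ); the integrand becomes 10r^2sin(θ)^2, so

    ∬_D (curl F)_z dA = ∫_0^{2π} ∫_0^{3} (10r^2sin(θ)^2) · r dr dθ.

Inner (r from 0 to 3): 405sin(θ)^2/2.
Outer (θ from 0 to 2π): 405π/2.

Therefore ∮_C F · dr = 405π/2.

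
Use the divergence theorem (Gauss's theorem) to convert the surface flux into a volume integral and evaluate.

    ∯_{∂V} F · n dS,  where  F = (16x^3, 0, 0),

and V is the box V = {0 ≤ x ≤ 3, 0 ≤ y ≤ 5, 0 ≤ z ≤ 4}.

By the divergence theorem,

    ∯_{∂V} F · n dS = ∭_V (∇ · F) dV.

Compute the divergence:
    ∇ · F = ∂F_x/∂x + ∂F_y/∂y + ∂F_z/∂z = 48x^2 + 0 + 0 = 48x^2.

V is a rectangular box, so dV = dx dy dz with 0 ≤ x ≤ 3, 0 ≤ y ≤ 5, 0 ≤ z ≤ 4.

Integrate (48x^2) over V as an iterated integral:

    ∭_V (∇·F) dV = ∫_0^{3} ∫_0^{5} ∫_0^{4} (48x^2) dz dy dx.

Inner (z from 0 to 4): 192x^2.
Middle (y from 0 to 5): 960x^2.
Outer (x from 0 to 3): 8640.

Therefore ∯_{∂V} F · n dS = 8640.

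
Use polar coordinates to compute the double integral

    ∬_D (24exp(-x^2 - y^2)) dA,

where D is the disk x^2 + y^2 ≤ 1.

The region D is 0 ≤ r ≤ 1, 0 ≤ θ ≤ 2π in polar coordinates, where x = r cos(θ), y = r sin(θ), and dA = r dr dθ.

Under the substitution, the integrand becomes 24exp(-r^2), so

    ∬_D (24exp(-x^2 - y^2)) dA = ∫_{0}^{2π} ∫_{0}^{1} (24exp(-r^2)) · r dr dθ.

Inner integral (in r): ∫_{0}^{1} (24exp(-r^2)) · r dr = 12 - 12exp(-1).

Outer integral (in θ): ∫_{0}^{2π} (12 - 12exp(-1)) dθ = -24π exp(-1) + 24π.

Therefore ∬_D (24exp(-x^2 - y^2)) dA = -24π exp(-1) + 24π.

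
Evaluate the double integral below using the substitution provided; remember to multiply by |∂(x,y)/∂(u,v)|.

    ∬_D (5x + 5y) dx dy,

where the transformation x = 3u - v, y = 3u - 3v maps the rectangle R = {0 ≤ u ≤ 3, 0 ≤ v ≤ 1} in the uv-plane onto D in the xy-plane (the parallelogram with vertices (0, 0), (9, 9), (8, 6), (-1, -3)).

Compute the Jacobian determinant of (x, y) with respect to (u, v):

    ∂(x,y)/∂(u,v) = | 3  -1 | = (3)(-3) - (-1)(3) = -6.
                   | 3  -3 |

Its absolute value is |J| = 6 (the area scaling factor).

Substituting x = 3u - v, y = 3u - 3v into the integrand,

    5x + 5y → 30u - 20v,

so the integral becomes

    ∬_R (30u - 20v) · |J| du dv = ∫_0^3 ∫_0^1 (180u - 120v) dv du.

Inner (v): 180u - 60.
Outer (u): 630.

Therefore ∬_D (5x + 5y) dx dy = 630.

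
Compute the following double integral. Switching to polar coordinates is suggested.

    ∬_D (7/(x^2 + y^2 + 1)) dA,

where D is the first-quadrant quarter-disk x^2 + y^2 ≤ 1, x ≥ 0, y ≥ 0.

The region D is 0 ≤ r ≤ 1, 0 ≤ θ ≤ π/2 in polar coordinates, where x = r cos(θ), y = r sin(θ), and dA = r dr dθ.

Under the substitution, the integrand becomes 7/(r^2 + 1), so

    ∬_D (7/(x^2 + y^2 + 1)) dA = ∫_{0}^{π/2} ∫_{0}^{1} (7/(r^2 + 1)) · r dr dθ.

Inner integral (in r): ∫_{0}^{1} (7/(r^2 + 1)) · r dr = 7log(2)/2.

Outer integral (in θ): ∫_{0}^{π/2} (7log(2)/2) dθ = 7π log(2)/4.

Therefore ∬_D (7/(x^2 + y^2 + 1)) dA = 7π log(2)/4.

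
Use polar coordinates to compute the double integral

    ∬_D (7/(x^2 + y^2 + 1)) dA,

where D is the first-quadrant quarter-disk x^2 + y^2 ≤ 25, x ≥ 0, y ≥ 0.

The region D is 0 ≤ r ≤ 5, 0 ≤ θ ≤ π/2 in polar coordinates, where x = r cos(θ), y = r sin(θ), and dA = r dr dθ.

Under the substitution, the integrand becomes 7/(r^2 + 1), so

    ∬_D (7/(x^2 + y^2 + 1)) dA = ∫_{0}^{π/2} ∫_{0}^{5} (7/(r^2 + 1)) · r dr dθ.

Inner integral (in r): ∫_{0}^{5} (7/(r^2 + 1)) · r dr = 7log(26)/2.

Outer integral (in θ): ∫_{0}^{π/2} (7log(26)/2) dθ = 7π log(26)/4.

Therefore ∬_D (7/(x^2 + y^2 + 1)) dA = 7π log(26)/4.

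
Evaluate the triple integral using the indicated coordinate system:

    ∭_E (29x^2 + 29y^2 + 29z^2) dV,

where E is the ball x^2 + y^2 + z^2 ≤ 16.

In spherical coordinates, x = ρ sin(φ) cos(θ), y = ρ sin(φ) sin(θ), z = ρ cos(φ), and dV = ρ^2 sin(φ) dρ dφ dθ.

The integrand becomes 29ρ^2, so

    ∭_E (29x^2 + 29y^2 + 29z^2) dV = ∫_{0}^{2π} ∫_{0}^{π} ∫_{0}^{4} (29ρ^2) · ρ^2 sin(φ) dρ dφ dθ.

Inner (ρ): 29696sin(φ)/5.
Middle (φ): 59392/5.
Outer (θ): 118784π/5.

Therefore the triple integral equals 118784π/5.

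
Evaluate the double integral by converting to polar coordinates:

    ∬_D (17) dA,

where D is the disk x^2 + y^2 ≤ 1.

The region D is 0 ≤ r ≤ 1, 0 ≤ θ ≤ 2π in polar coordinates, where x = r cos(θ), y = r sin(θ), and dA = r dr dθ.

Under the substitution, the integrand becomes 17, so

    ∬_D (17) dA = ∫_{0}^{2π} ∫_{0}^{1} (17) · r dr dθ.

Inner integral (in r): ∫_{0}^{1} (17) · r dr = 17/2.

Outer integral (in θ): ∫_{0}^{2π} (17/2) dθ = 17π.

Therefore ∬_D (17) dA = 17π.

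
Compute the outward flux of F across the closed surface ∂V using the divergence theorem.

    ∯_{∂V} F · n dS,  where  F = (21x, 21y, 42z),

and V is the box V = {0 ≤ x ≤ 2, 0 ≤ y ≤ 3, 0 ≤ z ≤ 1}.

By the divergence theorem,

    ∯_{∂V} F · n dS = ∭_V (∇ · F) dV.

Compute the divergence:
    ∇ · F = ∂F_x/∂x + ∂F_y/∂y + ∂F_z/∂z = 21 + 21 + 42 = 84.

V is a rectangular box, so dV = dx dy dz with 0 ≤ x ≤ 2, 0 ≤ y ≤ 3, 0 ≤ z ≤ 1.

Integrate (84) over V as an iterated integral:

    ∭_V (∇·F) dV = ∫_0^{2} ∫_0^{3} ∫_0^{1} (84) dz dy dx.

Inner (z from 0 to 1): 84.
Middle (y from 0 to 3): 252.
Outer (x from 0 to 2): 504.

Therefore ∯_{∂V} F · n dS = 504.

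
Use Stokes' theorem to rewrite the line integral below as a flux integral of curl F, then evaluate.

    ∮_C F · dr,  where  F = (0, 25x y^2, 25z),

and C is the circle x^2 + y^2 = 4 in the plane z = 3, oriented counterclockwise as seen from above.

Let S be the flat disk x^2 + y^2 ≤ 4 in the plane z = 3, with upward unit normal n̂ = ẑ. By Stokes' theorem,

    ∮_C F · dr = ∬_S (∇ × F) · n̂ dS = ∬_D (curl F)_z dA,

where D is the disk x^2 + y^2 ≤ 4.

Compute the curl of F = (0, 25x y^2, 25z):
    (∇ × F)_x = ∂F_z/∂y - ∂F_y/∂z = 0,
    (∇ × F)_y = ∂F_x/∂z - ∂F_z/∂x = 0,
    (∇ × F)_z = ∂F_y/∂x - ∂F_x/∂y = 25y^2.

On z = 3, (curl F)_z = 25y^2.

Convert to polar (x = r cos θ, y = r sin θ, dA = r dr dθ); the integrand becomes 25r^2sin(θ)^2, so

    ∬_D (curl F)_z dA = ∫_0^{2π} ∫_0^{2} (25r^2sin(θ)^2) · r dr dθ.

Inner (r from 0 to 2): 100sin(θ)^2.
Outer (θ from 0 to 2π): 100π.

Therefore ∮_C F · dr = 100π.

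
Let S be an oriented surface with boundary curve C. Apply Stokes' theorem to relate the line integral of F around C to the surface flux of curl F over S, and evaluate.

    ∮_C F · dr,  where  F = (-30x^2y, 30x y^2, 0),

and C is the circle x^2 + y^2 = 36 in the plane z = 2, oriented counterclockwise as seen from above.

Let S be the flat disk x^2 + y^2 ≤ 36 in the plane z = 2, with upward unit normal n̂ = ẑ. By Stokes' theorem,

    ∮_C F · dr = ∬_S (∇ × F) · n̂ dS = ∬_D (curl F)_z dA,

where D is the disk x^2 + y^2 ≤ 36.

Compute the curl of F = (-30x^2y, 30x y^2, 0):
    (∇ × F)_x = ∂F_z/∂y - ∂F_y/∂z = 0,
    (∇ × F)_y = ∂F_x/∂z - ∂F_z/∂x = 0,
    (∇ × F)_z = ∂F_y/∂x - ∂F_x/∂y = 30x^2 + 30y^2.

On z = 2, (curl F)_z = 30x^2 + 30y^2.

Convert to polar (x = r cos θ, y = r sin θ, dA = r dr dθ); the integrand becomes 30r^2, so

    ∬_D (curl F)_z dA = ∫_0^{2π} ∫_0^{6} (30r^2) · r dr dθ.

Inner (r from 0 to 6): 9720.
Outer (θ from 0 to 2π): 19440π.

Therefore ∮_C F · dr = 19440π.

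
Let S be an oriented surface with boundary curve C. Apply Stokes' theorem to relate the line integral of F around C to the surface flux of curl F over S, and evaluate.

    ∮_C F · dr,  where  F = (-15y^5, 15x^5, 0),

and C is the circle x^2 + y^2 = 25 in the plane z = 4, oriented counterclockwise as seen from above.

Let S be the flat disk x^2 + y^2 ≤ 25 in the plane z = 4, with upward unit normal n̂ = ẑ. By Stokes' theorem,

    ∮_C F · dr = ∬_S (∇ × F) · n̂ dS = ∬_D (curl F)_z dA,

where D is the disk x^2 + y^2 ≤ 25.

Compute the curl of F = (-15y^5, 15x^5, 0):
    (∇ × F)_x = ∂F_z/∂y - ∂F_y/∂z = 0,
    (∇ × F)_y = ∂F_x/∂z - ∂F_z/∂x = 0,
    (∇ × F)_z = ∂F_y/∂x - ∂F_x/∂y = 75x^4 + 75y^4.

On z = 4, (curl F)_z = 75x^4 + 75y^4.

Convert to polar (x = r cos θ, y = r sin θ, dA = r dr dθ); the integrand becomes 75r^4(sin(θ)^4 + cos(θ)^4), so

    ∬_D (curl F)_z dA = ∫_0^{2π} ∫_0^{5} (75r^4(sin(θ)^4 + cos(θ)^4)) · r dr dθ.

Inner (r from 0 to 5): 390625sin(θ)^4/2 + 390625cos(θ)^4/2.
Outer (θ from 0 to 2π): 1171875π/4.

Therefore ∮_C F · dr = 1171875π/4.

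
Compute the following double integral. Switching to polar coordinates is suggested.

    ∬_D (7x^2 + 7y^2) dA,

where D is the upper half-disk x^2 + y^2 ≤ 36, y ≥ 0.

The region D is 0 ≤ r ≤ 6, 0 ≤ θ ≤ π in polar coordinates, where x = r cos(θ), y = r sin(θ), and dA = r dr dθ.

Under the substitution, the integrand becomes 7r^2, so

    ∬_D (7x^2 + 7y^2) dA = ∫_{0}^{π} ∫_{0}^{6} (7r^2) · r dr dθ.

Inner integral (in r): ∫_{0}^{6} (7r^2) · r dr = 2268.

Outer integral (in θ): ∫_{0}^{π} (2268) dθ = 2268π.

Therefore ∬_D (7x^2 + 7y^2) dA = 2268π.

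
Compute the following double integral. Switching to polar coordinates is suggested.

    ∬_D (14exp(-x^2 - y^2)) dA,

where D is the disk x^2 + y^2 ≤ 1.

The region D is 0 ≤ r ≤ 1, 0 ≤ θ ≤ 2π in polar coordinates, where x = r cos(θ), y = r sin(θ), and dA = r dr dθ.

Under the substitution, the integrand becomes 14exp(-r^2), so

    ∬_D (14exp(-x^2 - y^2)) dA = ∫_{0}^{2π} ∫_{0}^{1} (14exp(-r^2)) · r dr dθ.

Inner integral (in r): ∫_{0}^{1} (14exp(-r^2)) · r dr = 7 - 7exp(-1).

Outer integral (in θ): ∫_{0}^{2π} (7 - 7exp(-1)) dθ = -14π exp(-1) + 14π.

Therefore ∬_D (14exp(-x^2 - y^2)) dA = -14π exp(-1) + 14π.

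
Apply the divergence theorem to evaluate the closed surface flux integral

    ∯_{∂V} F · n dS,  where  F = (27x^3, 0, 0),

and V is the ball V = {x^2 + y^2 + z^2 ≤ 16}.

By the divergence theorem,

    ∯_{∂V} F · n dS = ∭_V (∇ · F) dV.

Compute the divergence:
    ∇ · F = ∂F_x/∂x + ∂F_y/∂y + ∂F_z/∂z = 81x^2 + 0 + 0 = 81x^2.

In spherical coordinates, x = ρ sin(φ) cos(θ), y = ρ sin(φ) sin(θ), z = ρ cos(φ), dV = ρ^2 sin(φ) dρ dφ dθ, with 0 ≤ ρ ≤ 4, 0 ≤ φ ≤ π, 0 ≤ θ ≤ 2π.

The integrand, after substitution and multiplying by the volume element, becomes (81ρ^2sin(φ)^2cos(θ)^2) · ρ^2 sin(φ), so

    ∭_V (∇·F) dV = ∫_0^{2π} ∫_0^{π} ∫_0^{4} (81ρ^2sin(φ)^2cos(θ)^2) · ρ^2 sin(φ) dρ dφ dθ.

Inner (ρ from 0 to 4): 82944sin(φ)^3cos(θ)^2/5.
Middle (φ from 0 to π): 110592cos(θ)^2/5.
Outer (θ from 0 to 2π): 110592π/5.

Therefore ∯_{∂V} F · n dS = 110592π/5.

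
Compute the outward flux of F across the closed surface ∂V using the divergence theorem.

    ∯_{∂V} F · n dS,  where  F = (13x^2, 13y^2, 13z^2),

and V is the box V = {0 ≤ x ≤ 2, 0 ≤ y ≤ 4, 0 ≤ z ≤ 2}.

By the divergence theorem,

    ∯_{∂V} F · n dS = ∭_V (∇ · F) dV.

Compute the divergence:
    ∇ · F = ∂F_x/∂x + ∂F_y/∂y + ∂F_z/∂z = 26x + 26y + 26z.

V is a rectangular box, so dV = dx dy dz with 0 ≤ x ≤ 2, 0 ≤ y ≤ 4, 0 ≤ z ≤ 2.

Integrate (26x + 26y + 26z) over V as an iterated integral:

    ∭_V (∇·F) dV = ∫_0^{2} ∫_0^{4} ∫_0^{2} (26x + 26y + 26z) dz dy dx.

Inner (z from 0 to 2): 52x + 52y + 52.
Middle (y from 0 to 4): 208x + 624.
Outer (x from 0 to 2): 1664.

Therefore ∯_{∂V} F · n dS = 1664.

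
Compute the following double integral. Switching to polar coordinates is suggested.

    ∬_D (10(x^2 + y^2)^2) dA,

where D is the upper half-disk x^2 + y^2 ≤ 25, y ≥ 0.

The region D is 0 ≤ r ≤ 5, 0 ≤ θ ≤ π in polar coordinates, where x = r cos(θ), y = r sin(θ), and dA = r dr dθ.

Under the substitution, the integrand becomes 10r^4, so

    ∬_D (10(x^2 + y^2)^2) dA = ∫_{0}^{π} ∫_{0}^{5} (10r^4) · r dr dθ.

Inner integral (in r): ∫_{0}^{5} (10r^4) · r dr = 78125/3.

Outer integral (in θ): ∫_{0}^{π} (78125/3) dθ = 78125π/3.

Therefore ∬_D (10(x^2 + y^2)^2) dA = 78125π/3.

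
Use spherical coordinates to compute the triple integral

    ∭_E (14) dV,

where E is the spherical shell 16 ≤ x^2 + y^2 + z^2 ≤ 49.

In spherical coordinates, x = ρ sin(φ) cos(θ), y = ρ sin(φ) sin(θ), z = ρ cos(φ), and dV = ρ^2 sin(φ) dρ dφ dθ.

The integrand becomes 14, so

    ∭_E (14) dV = ∫_{0}^{2π} ∫_{0}^{π} ∫_{4}^{7} (14) · ρ^2 sin(φ) dρ dφ dθ.

Inner (ρ): 1302sin(φ).
Middle (φ): 2604.
Outer (θ): 5208π.

Therefore the triple integral equals 5208π.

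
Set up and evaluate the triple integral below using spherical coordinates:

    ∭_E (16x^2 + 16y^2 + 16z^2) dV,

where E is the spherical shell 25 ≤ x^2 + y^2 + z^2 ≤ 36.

In spherical coordinates, x = ρ sin(φ) cos(θ), y = ρ sin(φ) sin(θ), z = ρ cos(φ), and dV = ρ^2 sin(φ) dρ dφ dθ.

The integrand becomes 16ρ^2, so

    ∭_E (16x^2 + 16y^2 + 16z^2) dV = ∫_{0}^{2π} ∫_{0}^{π} ∫_{5}^{6} (16ρ^2) · ρ^2 sin(φ) dρ dφ dθ.

Inner (ρ): 74416sin(φ)/5.
Middle (φ): 148832/5.
Outer (θ): 297664π/5.

Therefore the triple integral equals 297664π/5.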